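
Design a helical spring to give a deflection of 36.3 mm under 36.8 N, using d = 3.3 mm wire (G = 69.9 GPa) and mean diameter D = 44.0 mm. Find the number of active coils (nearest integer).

Required rate k = F/δ = 36.8/36.3 = 1.0138 N/mm
N_a = Gd⁴/(8D³k) = (69.9×10³ × 3.3⁴)/(8 × 44.0³ × 1.0138)
    = 8.28959e+06 / 690859 = 12 → 12 coils

12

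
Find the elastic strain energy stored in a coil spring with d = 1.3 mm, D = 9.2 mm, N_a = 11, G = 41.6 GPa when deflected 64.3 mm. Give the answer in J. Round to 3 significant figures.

3.58 J

k = Gd⁴/(8D³N_a) = (41.6×10³)(1.3⁴)/(8·9.2³·11) = 1.7339 N/mm
U = ½kδ² = 0.5 × 1.7339 × 64.3² = 3584.4 N·mm = 3.5844 J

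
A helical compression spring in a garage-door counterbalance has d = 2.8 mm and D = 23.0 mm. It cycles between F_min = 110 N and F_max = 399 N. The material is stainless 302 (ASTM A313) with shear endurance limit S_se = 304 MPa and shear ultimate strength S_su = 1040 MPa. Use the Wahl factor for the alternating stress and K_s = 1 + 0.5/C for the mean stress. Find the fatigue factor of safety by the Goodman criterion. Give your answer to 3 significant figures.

C = D/d = 23.0/2.8 = 8.2143; K_W = (4C−1)/(4C−4)+0.615/C = 1.1788; K_s = 1+0.5/C = 1.0609
F_a = (F_max−F_min)/2 = 144.5 N; F_m = (F_max+F_min)/2 = 254.5 N
τ_a = K_W·8F_aD/(πd³) = 1.1788 × 385.53 = 454.48 MPa
τ_m = K_s·8F_mD/(πd³) = 1.0609 × 679.02 = 720.35 MPa
Goodman: 1/n_f = τ_a/S_se + τ_m/S_su = 454.48/304 + 720.35/1040 = 1.49499 + 0.69264 = 2.1876
n_f = 1/2.1876 = 0.4571

0.457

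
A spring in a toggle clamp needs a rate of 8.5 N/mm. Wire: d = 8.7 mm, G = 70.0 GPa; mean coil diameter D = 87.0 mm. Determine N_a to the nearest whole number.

N_a = Gd⁴/(8D³k) = (70.0×10³ × 8.7⁴)/(8 × 87.0³ × 8.5)
    = 4.01028e+08 / 4.47782e+07 = 8.956 → 9 coils

9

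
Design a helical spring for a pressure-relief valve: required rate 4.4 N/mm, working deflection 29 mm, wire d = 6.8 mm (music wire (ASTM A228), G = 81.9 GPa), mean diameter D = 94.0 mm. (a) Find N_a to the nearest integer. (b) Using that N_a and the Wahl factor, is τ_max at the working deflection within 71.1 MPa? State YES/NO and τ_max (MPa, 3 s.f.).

(a) 6 coils; (b) NO, τ_max = 107 MPa

N_a = Gd⁴/(8D³k) = (81.9×10³)(6.8⁴)/(8·94.0³·4.4) = 5.99 → N_a = 6
Actual rate k = Gd⁴/(8D³·6) = 4.3923 N/mm
Working load F = kδ = 4.3923·29 = 127.38 N
C = 94.0/6.8 = 13.8235; K_W = (4C−1)/(4C−4)+0.615/C = 1.1030
τ_max = K_W·8FD/(πd³) = 1.1030·96.969 = 106.95 MPa
τ_max > 71.1 MPa → exceeds allowable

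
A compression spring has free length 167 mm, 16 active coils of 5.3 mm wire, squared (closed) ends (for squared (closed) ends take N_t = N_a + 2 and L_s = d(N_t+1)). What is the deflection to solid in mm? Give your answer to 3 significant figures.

66.3 mm

N_t = 18; L_s = 5.3·19 = 100.7 mm
δ_solid = L₀ − L_s = 167 − 100.7 = 66.3 mm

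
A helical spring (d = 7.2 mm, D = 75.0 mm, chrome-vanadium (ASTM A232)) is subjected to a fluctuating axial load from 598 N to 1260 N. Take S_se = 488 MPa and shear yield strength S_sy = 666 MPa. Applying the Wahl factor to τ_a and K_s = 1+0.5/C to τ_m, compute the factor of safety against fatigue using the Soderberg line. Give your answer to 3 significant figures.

C = D/d = 75.0/7.2 = 10.4167; K_W = (4C−1)/(4C−4)+0.615/C = 1.1387; K_s = 1+0.5/C = 1.0480
F_a = (F_max−F_min)/2 = 331 N; F_m = (F_max+F_min)/2 = 929 N
τ_a = K_W·8F_aD/(πd³) = 1.1387 × 169.37 = 192.86 MPa
τ_m = K_s·8F_mD/(πd³) = 1.0480 × 475.36 = 498.17 MPa
Soderberg: 1/n_f = τ_a/S_se + τ_m/S_sy = 192.86/488 + 498.17/666 = 0.39520 + 0.74801 = 1.1432
n_f = 1/1.1432 = 0.8747

0.875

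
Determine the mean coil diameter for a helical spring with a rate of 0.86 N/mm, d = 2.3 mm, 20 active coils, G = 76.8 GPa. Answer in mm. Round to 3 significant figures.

25.0 mm

D = (Gd⁴/(8N_a·k))^(1/3) = (76.8×10³·2.3⁴/(8·20·0.86))^(1/3)
  = (15619)^(1/3) = 24.9968 mm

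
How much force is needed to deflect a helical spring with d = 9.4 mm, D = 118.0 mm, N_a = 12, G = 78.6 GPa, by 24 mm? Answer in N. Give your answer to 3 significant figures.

k = Gd⁴/(8D³N_a) = (78.6×10³)(9.4⁴)/(8·118.0³·12) = 3.8906 N/mm
F = k·δ = 3.8906 × 24 = 93.374 N

93.4 N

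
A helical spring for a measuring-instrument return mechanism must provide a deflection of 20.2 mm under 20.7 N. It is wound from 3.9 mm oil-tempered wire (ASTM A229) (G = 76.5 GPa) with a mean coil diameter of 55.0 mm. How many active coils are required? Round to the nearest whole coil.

Required rate k = F/δ = 20.7/20.2 = 1.0248 N/mm
N_a = Gd⁴/(8D³k) = (76.5×10³ × 3.9⁴)/(8 × 55.0³ × 1.0248)
    = 1.76978e+07 / 1.36395e+06 = 12.98 → 13 coils

13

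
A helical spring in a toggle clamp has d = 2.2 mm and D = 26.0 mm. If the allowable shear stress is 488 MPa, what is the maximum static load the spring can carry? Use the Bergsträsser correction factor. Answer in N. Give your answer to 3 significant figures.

70.5 N

C = D/d = 26.0/2.2 = 11.8182
K_B = (4C+2)/(4C−3) = 49.273/44.273 = 1.1129
τ_max = K·8FD/(πd³) → F_max = τ_allow·πd³/(8DK)
F_max = 488·π·2.2³/(8·26.0·1.1129) = 16324/231.49 = 70.519 N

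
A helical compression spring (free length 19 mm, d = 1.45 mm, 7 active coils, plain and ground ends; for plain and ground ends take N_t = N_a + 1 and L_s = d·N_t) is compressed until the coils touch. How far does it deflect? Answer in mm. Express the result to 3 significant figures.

N_t = 8; L_s = 1.45·8 = 11.6 mm
δ_solid = L₀ − L_s = 19 − 11.6 = 7.4 mm

7.40 mm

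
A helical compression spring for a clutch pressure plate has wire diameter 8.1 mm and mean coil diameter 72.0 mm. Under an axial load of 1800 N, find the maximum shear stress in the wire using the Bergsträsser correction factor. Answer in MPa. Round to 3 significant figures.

Spring index C = D/d = 72.0/8.1 = 8.8889
K_B = (4C+2)/(4C−3) = 37.556/32.556 = 1.1536
τ₀ = 8FD/(πd³) = 8·1800·72.0/(π·8.1³) = 1.0368e+06/1669.6 = 621 MPa
τ_max = K·τ₀ = 1.1536 × 621 = 716.37 MPa

716 MPa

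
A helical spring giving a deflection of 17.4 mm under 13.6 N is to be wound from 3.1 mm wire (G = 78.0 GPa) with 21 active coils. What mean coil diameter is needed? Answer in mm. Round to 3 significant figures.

38.0 mm

Required rate k = F/δ = 13.6/17.4 = 0.78161 N/mm
D = (Gd⁴/(8N_a·k))^(1/3) = (78.0×10³·3.1⁴/(8·21·0.78161))^(1/3)
  = (54858.3)^(1/3) = 37.9968 mm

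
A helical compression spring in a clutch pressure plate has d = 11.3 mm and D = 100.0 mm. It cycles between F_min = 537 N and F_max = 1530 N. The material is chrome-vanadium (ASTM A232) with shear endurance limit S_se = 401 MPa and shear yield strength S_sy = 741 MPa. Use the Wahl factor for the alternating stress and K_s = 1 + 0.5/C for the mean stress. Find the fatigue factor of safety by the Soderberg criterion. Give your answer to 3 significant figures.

C = D/d = 100.0/11.3 = 8.8496; K_W = (4C−1)/(4C−4)+0.615/C = 1.1650; K_s = 1+0.5/C = 1.0565
F_a = (F_max−F_min)/2 = 496.5 N; F_m = (F_max+F_min)/2 = 1033.5 N
τ_a = K_W·8F_aD/(πd³) = 1.1650 × 87.624 = 102.09 MPa
τ_m = K_s·8F_mD/(πd³) = 1.0565 × 182.4 = 192.7 MPa
Soderberg: 1/n_f = τ_a/S_se + τ_m/S_sy = 102.09/401 + 192.7/741 = 0.25458 + 0.26006 = 0.51463
n_f = 1/0.51463 = 1.943

1.94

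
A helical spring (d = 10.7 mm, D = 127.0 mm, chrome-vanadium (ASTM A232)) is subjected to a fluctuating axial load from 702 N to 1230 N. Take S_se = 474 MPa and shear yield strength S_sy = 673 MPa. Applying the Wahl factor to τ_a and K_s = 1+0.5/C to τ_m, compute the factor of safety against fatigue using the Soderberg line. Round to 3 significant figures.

C = D/d = 127.0/10.7 = 11.8692; K_W = (4C−1)/(4C−4)+0.615/C = 1.1208; K_s = 1+0.5/C = 1.0421
F_a = (F_max−F_min)/2 = 264 N; F_m = (F_max+F_min)/2 = 966 N
τ_a = K_W·8F_aD/(πd³) = 1.1208 × 69.694 = 78.114 MPa
τ_m = K_s·8F_mD/(πd³) = 1.0421 × 255.02 = 265.76 MPa
Soderberg: 1/n_f = τ_a/S_se + τ_m/S_sy = 78.114/474 + 265.76/673 = 0.16480 + 0.39489 = 0.55969
n_f = 1/0.55969 = 1.787

1.79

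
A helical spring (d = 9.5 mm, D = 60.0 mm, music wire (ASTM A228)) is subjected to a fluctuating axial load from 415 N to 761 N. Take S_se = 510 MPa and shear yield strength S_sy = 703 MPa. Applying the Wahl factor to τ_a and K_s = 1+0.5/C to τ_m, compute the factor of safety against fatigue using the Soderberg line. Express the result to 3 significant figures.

C = D/d = 60.0/9.5 = 6.3158; K_W = (4C−1)/(4C−4)+0.615/C = 1.2385; K_s = 1+0.5/C = 1.0792
F_a = (F_max−F_min)/2 = 173 N; F_m = (F_max+F_min)/2 = 588 N
τ_a = K_W·8F_aD/(πd³) = 1.2385 × 30.83 = 38.181 MPa
τ_m = K_s·8F_mD/(πd³) = 1.0792 × 104.78 = 113.08 MPa
Soderberg: 1/n_f = τ_a/S_se + τ_m/S_sy = 38.181/510 + 113.08/703 = 0.07487 + 0.16085 = 0.23572
n_f = 1/0.23572 = 4.242

4.24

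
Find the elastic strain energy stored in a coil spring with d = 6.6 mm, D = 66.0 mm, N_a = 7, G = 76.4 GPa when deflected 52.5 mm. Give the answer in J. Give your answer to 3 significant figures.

k = Gd⁴/(8D³N_a) = (76.4×10³)(6.6⁴)/(8·66.0³·7) = 9.0043 N/mm
U = ½kδ² = 0.5 × 9.0043 × 52.5² = 12409 N·mm = 12.409 J

12.4 J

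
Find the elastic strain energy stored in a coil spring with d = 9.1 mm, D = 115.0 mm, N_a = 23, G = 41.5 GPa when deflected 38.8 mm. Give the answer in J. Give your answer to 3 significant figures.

0.765 J

k = Gd⁴/(8D³N_a) = (41.5×10³)(9.1⁴)/(8·115.0³·23) = 1.017 N/mm
U = ½kδ² = 0.5 × 1.017 × 38.8² = 765.48 N·mm = 0.76548 J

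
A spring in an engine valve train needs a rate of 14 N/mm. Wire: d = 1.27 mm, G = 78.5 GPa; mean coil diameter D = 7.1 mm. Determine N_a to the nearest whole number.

5

N_a = Gd⁴/(8D³k) = (78.5×10³ × 1.27⁴)/(8 × 7.1³ × 14)
    = 204214 / 40086 = 5.094 → 5 coils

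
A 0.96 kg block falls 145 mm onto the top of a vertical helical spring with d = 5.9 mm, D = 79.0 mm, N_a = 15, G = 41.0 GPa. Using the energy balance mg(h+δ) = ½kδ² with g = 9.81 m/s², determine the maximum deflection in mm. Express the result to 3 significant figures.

69.3 mm

k = Gd⁴/(8D³N_a) = (41.0×10³)(5.9⁴)/(8·79.0³·15) = 0.83971 N/mm
W = mg = 0.96 × 9.81 = 9.4176 N
½kδ² − Wδ − Wh = 0 → δ = (W + √(W² + 2kWh))/k
δ = (9.4176 + √(88.691 + 2293.34))/0.83971 = (9.4176 + 48.806)/0.83971 = 69.338 mm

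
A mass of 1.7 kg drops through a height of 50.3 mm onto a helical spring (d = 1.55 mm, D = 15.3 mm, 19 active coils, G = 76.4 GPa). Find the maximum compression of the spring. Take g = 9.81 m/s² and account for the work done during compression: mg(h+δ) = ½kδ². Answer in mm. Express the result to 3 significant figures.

k = Gd⁴/(8D³N_a) = (76.4×10³)(1.55⁴)/(8·15.3³·19) = 0.81003 N/mm
W = mg = 1.7 × 9.81 = 16.677 N
½kδ² − Wδ − Wh = 0 → δ = (W + √(W² + 2kWh))/k
δ = (16.677 + √(278.12 + 1359))/0.81003 = (16.677 + 40.461)/0.81003 = 70.538 mm

70.5 mm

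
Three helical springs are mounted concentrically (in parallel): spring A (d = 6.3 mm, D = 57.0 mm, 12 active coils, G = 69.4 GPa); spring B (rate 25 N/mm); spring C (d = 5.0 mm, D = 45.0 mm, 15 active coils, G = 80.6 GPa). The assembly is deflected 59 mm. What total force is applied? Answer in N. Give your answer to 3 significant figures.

2110 N

k_A = Gd⁴/(8D³N_a) = (69.4×10³)(6.3⁴)/(8·57.0³·12) = 6.1493 N/mm
k_C = Gd⁴/(8D³N_a) = (80.6×10³)(5.0⁴)/(8·45.0³·15) = 4.6068 N/mm
Parallel: k_eq = 6.1493 + 25 + 4.6068 = 35.756 N/mm
F = k_eq·δ = 35.756·59 = 2109.6 N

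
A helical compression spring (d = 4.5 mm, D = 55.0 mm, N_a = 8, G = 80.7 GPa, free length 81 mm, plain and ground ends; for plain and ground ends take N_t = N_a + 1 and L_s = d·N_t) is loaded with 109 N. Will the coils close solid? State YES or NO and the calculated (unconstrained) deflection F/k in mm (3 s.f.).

NO, δ = 35.1 mm

k = Gd⁴/(8D³N_a) = (80.7×10³)(4.5⁴)/(8·55.0³·8) = 3.1078 N/mm
N_t = 9; L_s = 4.5·9 = 40.5 mm; δ_solid = L₀ − L_s = 81 − 40.5 = 40.5 mm
δ = F/k = 109/3.1078 = 35.073 mm
δ < δ_solid → spring does not go solid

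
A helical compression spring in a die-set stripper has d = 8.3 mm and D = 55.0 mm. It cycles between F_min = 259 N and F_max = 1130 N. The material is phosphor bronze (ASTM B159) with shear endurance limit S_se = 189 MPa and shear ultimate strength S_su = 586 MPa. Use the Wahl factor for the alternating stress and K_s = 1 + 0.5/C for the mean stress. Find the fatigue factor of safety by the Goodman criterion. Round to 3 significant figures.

0.996

C = D/d = 55.0/8.3 = 6.6265; K_W = (4C−1)/(4C−4)+0.615/C = 1.2261; K_s = 1+0.5/C = 1.0755
F_a = (F_max−F_min)/2 = 435.5 N; F_m = (F_max+F_min)/2 = 694.5 N
τ_a = K_W·8F_aD/(πd³) = 1.2261 × 106.67 = 130.79 MPa
τ_m = K_s·8F_mD/(πd³) = 1.0755 × 170.11 = 182.95 MPa
Goodman: 1/n_f = τ_a/S_se + τ_m/S_su = 130.79/189 + 182.95/586 = 0.69203 + 0.31220 = 1.0042
n_f = 1/1.0042 = 0.9958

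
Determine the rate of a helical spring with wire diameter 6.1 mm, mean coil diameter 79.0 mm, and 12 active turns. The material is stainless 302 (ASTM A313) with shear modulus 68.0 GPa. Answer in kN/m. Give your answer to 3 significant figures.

k = Gd⁴/(8D³N_a) = (68.0×10³ × 6.1⁴) / (8 × 79.0³ × 12)
  = 9.41517e+07 / 4.73317e+07 = 1.9892 N/mm

1.99 kN/m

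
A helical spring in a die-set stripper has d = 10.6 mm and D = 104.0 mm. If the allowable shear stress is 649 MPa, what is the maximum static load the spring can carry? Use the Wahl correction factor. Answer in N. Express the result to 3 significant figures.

2540 N

C = D/d = 104.0/10.6 = 9.8113
K_W = (4C−1)/(4C−4) + 0.615/C = 38.245/35.245 + 0.0627 = 1.1478
τ_max = K·8FD/(πd³) → F_max = τ_allow·πd³/(8DK)
F_max = 649·π·10.6³/(8·104.0·1.1478) = 2.4284e+06/954.97 = 2542.9 N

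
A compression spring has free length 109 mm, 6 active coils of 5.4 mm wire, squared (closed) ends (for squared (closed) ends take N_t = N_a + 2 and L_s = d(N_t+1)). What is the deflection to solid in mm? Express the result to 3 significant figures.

60.4 mm

N_t = 8; L_s = 5.4·9 = 48.6 mm
δ_solid = L₀ − L_s = 109 − 48.6 = 60.4 mm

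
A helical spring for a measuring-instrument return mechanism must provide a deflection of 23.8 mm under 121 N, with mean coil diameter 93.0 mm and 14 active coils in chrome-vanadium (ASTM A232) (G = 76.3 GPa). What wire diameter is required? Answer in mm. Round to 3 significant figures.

8.80 mm

Required rate k = F/δ = 121/23.8 = 5.084 N/mm
d = (8D³N_a·k / G)^(1/4) = (8·93.0³·14·5.084 / (76.3×10³))^0.25
  = (6002.8)^0.25 = 8.8021 mm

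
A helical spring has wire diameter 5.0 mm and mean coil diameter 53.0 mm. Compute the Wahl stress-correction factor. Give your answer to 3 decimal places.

C = D/d = 53.0/5.0 = 10.6000
K_W = (4C−1)/(4C−4) + 0.615/C = 41.400/38.400 + 0.0580 = 1.1361

1.136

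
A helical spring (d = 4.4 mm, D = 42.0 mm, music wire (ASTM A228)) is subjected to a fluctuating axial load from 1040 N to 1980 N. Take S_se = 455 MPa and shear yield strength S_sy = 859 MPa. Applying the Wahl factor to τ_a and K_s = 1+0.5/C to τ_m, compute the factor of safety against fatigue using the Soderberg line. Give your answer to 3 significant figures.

0.262

C = D/d = 42.0/4.4 = 9.5455; K_W = (4C−1)/(4C−4)+0.615/C = 1.1522; K_s = 1+0.5/C = 1.0524
F_a = (F_max−F_min)/2 = 470 N; F_m = (F_max+F_min)/2 = 1510 N
τ_a = K_W·8F_aD/(πd³) = 1.1522 × 590.1 = 679.92 MPa
τ_m = K_s·8F_mD/(πd³) = 1.0524 × 1895.9 = 1995.2 MPa
Soderberg: 1/n_f = τ_a/S_se + τ_m/S_sy = 679.92/455 + 1995.2/859 = 1.49432 + 2.32267 = 3.817
n_f = 1/3.817 = 0.262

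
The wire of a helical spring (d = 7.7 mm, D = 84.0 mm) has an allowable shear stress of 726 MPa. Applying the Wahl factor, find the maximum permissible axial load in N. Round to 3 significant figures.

C = D/d = 84.0/7.7 = 10.9091
K_W = (4C−1)/(4C−4) + 0.615/C = 42.636/39.636 + 0.0564 = 1.1321
τ_max = K·8FD/(πd³) → F_max = τ_allow·πd³/(8DK)
F_max = 726·π·7.7³/(8·84.0·1.1321) = 1.0413e+06/760.75 = 1368.7 N

1370 N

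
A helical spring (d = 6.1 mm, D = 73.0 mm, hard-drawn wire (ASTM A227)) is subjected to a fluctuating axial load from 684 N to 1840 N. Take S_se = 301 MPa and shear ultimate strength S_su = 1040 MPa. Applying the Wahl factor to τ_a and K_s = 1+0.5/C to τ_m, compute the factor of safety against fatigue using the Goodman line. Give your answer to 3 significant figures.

C = D/d = 73.0/6.1 = 11.9672; K_W = (4C−1)/(4C−4)+0.615/C = 1.1198; K_s = 1+0.5/C = 1.0418
F_a = (F_max−F_min)/2 = 578 N; F_m = (F_max+F_min)/2 = 1262 N
τ_a = K_W·8F_aD/(πd³) = 1.1198 × 473.37 = 530.07 MPa
τ_m = K_s·8F_mD/(πd³) = 1.0418 × 1033.6 = 1076.7 MPa
Goodman: 1/n_f = τ_a/S_se + τ_m/S_su = 530.07/301 + 1076.7/1040 = 1.76103 + 1.03532 = 2.7963
n_f = 1/2.7963 = 0.3576

0.358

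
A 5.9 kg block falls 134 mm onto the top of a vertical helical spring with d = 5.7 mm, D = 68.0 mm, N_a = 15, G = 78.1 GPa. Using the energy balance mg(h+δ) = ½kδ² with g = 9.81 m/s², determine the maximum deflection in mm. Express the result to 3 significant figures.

115 mm

k = Gd⁴/(8D³N_a) = (78.1×10³)(5.7⁴)/(8·68.0³·15) = 2.185 N/mm
W = mg = 5.9 × 9.81 = 57.879 N
½kδ² − Wδ − Wh = 0 → δ = (W + √(W² + 2kWh))/k
δ = (57.879 + √(3350 + 33892.1))/2.185 = (57.879 + 192.98)/2.185 = 114.81 mm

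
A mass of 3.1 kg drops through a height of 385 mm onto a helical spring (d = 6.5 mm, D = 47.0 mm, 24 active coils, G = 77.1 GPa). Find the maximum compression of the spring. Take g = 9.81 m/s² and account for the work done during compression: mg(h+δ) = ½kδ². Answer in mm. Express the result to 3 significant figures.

k = Gd⁴/(8D³N_a) = (77.1×10³)(6.5⁴)/(8·47.0³·24) = 6.9042 N/mm
W = mg = 3.1 × 9.81 = 30.411 N
½kδ² − Wδ − Wh = 0 → δ = (W + √(W² + 2kWh))/k
δ = (30.411 + √(924.83 + 161672))/6.9042 = (30.411 + 403.23)/6.9042 = 62.809 mm

62.8 mm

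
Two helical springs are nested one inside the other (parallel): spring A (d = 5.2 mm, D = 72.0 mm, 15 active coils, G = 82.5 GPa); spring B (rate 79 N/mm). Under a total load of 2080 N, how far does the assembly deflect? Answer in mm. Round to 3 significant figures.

k_A = Gd⁴/(8D³N_a) = (82.5×10³)(5.2⁴)/(8·72.0³·15) = 1.3468 N/mm
Parallel: k_eq = 1.3468 + 79 = 80.347 N/mm
δ = F/k_eq = 2080/80.347 = 25.888 mm

25.9 mm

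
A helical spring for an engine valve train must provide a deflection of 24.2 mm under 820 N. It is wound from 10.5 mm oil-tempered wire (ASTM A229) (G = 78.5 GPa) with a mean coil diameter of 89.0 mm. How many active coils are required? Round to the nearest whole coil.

5

Required rate k = F/δ = 820/24.2 = 33.884 N/mm
N_a = Gd⁴/(8D³k) = (78.5×10³ × 10.5⁴)/(8 × 89.0³ × 33.884)
    = 9.54172e+08 / 1.91099e+08 = 4.993 → 5 coils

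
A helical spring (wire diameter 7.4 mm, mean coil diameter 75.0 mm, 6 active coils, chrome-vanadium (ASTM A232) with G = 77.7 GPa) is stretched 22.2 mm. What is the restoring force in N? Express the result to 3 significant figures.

k = Gd⁴/(8D³N_a) = (77.7×10³)(7.4⁴)/(8·75.0³·6) = 11.506 N/mm
F = k·δ = 11.506 × 22.2 = 255.43 N

255 N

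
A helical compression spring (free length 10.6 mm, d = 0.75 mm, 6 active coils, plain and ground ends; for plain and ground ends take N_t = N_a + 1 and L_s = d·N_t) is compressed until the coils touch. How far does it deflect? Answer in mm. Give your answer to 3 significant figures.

N_t = 7; L_s = 0.75·7 = 5.25 mm
δ_solid = L₀ − L_s = 10.6 − 5.25 = 5.35 mm

5.35 mm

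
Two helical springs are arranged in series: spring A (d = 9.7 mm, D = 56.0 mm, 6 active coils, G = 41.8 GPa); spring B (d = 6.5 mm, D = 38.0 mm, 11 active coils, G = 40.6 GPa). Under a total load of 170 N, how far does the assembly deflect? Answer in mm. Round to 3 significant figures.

k_A = Gd⁴/(8D³N_a) = (41.8×10³)(9.7⁴)/(8·56.0³·6) = 43.899 N/mm
k_B = Gd⁴/(8D³N_a) = (40.6×10³)(6.5⁴)/(8·38.0³·11) = 15.009 N/mm
Series: 1/k_eq = 1/43.899 + 1/15.009 = 0.089407; k_eq = 11.185 N/mm
δ = F/k_eq = 170/11.185 = 15.199 mm

15.2 mm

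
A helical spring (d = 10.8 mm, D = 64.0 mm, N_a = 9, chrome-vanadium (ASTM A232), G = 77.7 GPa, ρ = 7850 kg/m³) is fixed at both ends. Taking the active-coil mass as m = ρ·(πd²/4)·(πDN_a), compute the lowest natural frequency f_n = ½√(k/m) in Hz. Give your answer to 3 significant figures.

104 Hz

k = Gd⁴/(8D³N_a) = (77.7×10³)(10.8⁴)/(8·64.0³·9) = 56.007 N/mm = 56007 N/m
Wire length L = πDN_a = π·64.0·9 = 1809.6 mm
m = ρ·(πd²/4)·L = 7850 × 91.609×10⁻⁶ m² × 1.8096 m = 1.3013 kg
f_n = ½√(k/m) = 0.5·√(56007/1.3013) = 0.5·√(43039) = 103.73 Hz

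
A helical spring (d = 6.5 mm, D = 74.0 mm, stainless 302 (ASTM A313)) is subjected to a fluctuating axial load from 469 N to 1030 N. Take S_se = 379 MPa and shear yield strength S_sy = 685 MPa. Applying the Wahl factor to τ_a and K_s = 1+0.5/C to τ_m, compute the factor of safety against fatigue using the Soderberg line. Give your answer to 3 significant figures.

0.738

C = D/d = 74.0/6.5 = 11.3846; K_W = (4C−1)/(4C−4)+0.615/C = 1.1262; K_s = 1+0.5/C = 1.0439
F_a = (F_max−F_min)/2 = 280.5 N; F_m = (F_max+F_min)/2 = 749.5 N
τ_a = K_W·8F_aD/(πd³) = 1.1262 × 192.47 = 216.77 MPa
τ_m = K_s·8F_mD/(πd³) = 1.0439 × 514.28 = 536.87 MPa
Soderberg: 1/n_f = τ_a/S_se + τ_m/S_sy = 216.77/379 + 536.87/685 = 0.57195 + 0.78375 = 1.3557
n_f = 1/1.3557 = 0.7376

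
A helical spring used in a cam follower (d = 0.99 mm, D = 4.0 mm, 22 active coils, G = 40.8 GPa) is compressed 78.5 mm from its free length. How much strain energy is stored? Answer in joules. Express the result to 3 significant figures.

10.7 J

k = Gd⁴/(8D³N_a) = (40.8×10³)(0.99⁴)/(8·4.0³·22) = 3.4794 N/mm
U = ½kδ² = 0.5 × 3.4794 × 78.5² = 10721 N·mm = 10.721 J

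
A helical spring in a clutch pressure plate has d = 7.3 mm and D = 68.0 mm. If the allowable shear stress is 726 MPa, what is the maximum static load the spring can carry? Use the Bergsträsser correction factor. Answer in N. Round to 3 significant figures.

C = D/d = 68.0/7.3 = 9.3151
K_B = (4C+2)/(4C−3) = 39.260/34.260 = 1.1459
τ_max = K·8FD/(πd³) → F_max = τ_allow·πd³/(8DK)
F_max = 726·π·7.3³/(8·68.0·1.1459) = 8.8727e+05/623.39 = 1423.3 N

1420 N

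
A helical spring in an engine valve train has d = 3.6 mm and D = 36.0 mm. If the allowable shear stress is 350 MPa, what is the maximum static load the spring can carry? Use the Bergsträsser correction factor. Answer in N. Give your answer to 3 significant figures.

C = D/d = 36.0/3.6 = 10.0000
K_B = (4C+2)/(4C−3) = 42.000/37.000 = 1.1351
τ_max = K·8FD/(πd³) → F_max = τ_allow·πd³/(8DK)
F_max = 350·π·3.6³/(8·36.0·1.1351) = 51301/326.92 = 156.92 N

157 N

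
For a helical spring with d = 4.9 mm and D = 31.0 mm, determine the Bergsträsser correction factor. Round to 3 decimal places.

1.224

C = D/d = 31.0/4.9 = 6.3265
K_B = (4C+2)/(4C−3) = 27.306/22.306 = 1.2242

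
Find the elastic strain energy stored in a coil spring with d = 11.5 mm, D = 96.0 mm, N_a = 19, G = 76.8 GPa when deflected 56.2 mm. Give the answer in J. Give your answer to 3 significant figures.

15.8 J

k = Gd⁴/(8D³N_a) = (76.8×10³)(11.5⁴)/(8·96.0³·19) = 9.9884 N/mm
U = ½kδ² = 0.5 × 9.9884 × 56.2² = 15774 N·mm = 15.774 J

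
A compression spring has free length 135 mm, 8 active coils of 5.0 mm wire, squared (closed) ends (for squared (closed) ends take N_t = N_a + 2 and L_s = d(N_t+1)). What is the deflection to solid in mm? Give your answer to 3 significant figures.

80.0 mm

N_t = 10; L_s = 5.0·11 = 55 mm
δ_solid = L₀ − L_s = 135 − 55 = 80 mm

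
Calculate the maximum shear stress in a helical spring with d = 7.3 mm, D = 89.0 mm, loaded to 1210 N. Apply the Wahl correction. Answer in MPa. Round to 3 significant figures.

788 MPa

Spring index C = D/d = 89.0/7.3 = 12.1918
K_W = (4C−1)/(4C−4) + 0.615/C = 47.767/44.767 + 0.0504 = 1.1175
τ₀ = 8FD/(πd³) = 8·1210·89.0/(π·7.3³) = 861520/1222.1 = 704.93 MPa
τ_max = K·τ₀ = 1.1175 × 704.93 = 787.73 MPa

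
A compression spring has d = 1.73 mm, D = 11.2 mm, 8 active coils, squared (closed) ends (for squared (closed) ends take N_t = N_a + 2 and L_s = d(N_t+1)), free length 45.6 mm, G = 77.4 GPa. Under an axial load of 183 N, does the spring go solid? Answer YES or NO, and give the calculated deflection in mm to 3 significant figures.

NO, δ = 23.7 mm

k = Gd⁴/(8D³N_a) = (77.4×10³)(1.73⁴)/(8·11.2³·8) = 7.7107 N/mm
N_t = 10; L_s = 1.73·11 = 19.03 mm; δ_solid = L₀ − L_s = 45.6 − 19.03 = 26.57 mm
δ = F/k = 183/7.7107 = 23.733 mm
δ < δ_solid → spring does not go solid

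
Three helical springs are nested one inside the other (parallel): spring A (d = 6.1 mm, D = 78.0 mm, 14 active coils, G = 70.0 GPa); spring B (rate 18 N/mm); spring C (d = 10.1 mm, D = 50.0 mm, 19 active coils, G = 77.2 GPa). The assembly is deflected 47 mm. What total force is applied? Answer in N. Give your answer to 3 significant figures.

k_A = Gd⁴/(8D³N_a) = (70.0×10³)(6.1⁴)/(8·78.0³·14) = 1.8235 N/mm
k_C = Gd⁴/(8D³N_a) = (77.2×10³)(10.1⁴)/(8·50.0³·19) = 42.281 N/mm
Parallel: k_eq = 1.8235 + 18 + 42.281 = 62.105 N/mm
F = k_eq·δ = 62.105·47 = 2918.9 N

2920 N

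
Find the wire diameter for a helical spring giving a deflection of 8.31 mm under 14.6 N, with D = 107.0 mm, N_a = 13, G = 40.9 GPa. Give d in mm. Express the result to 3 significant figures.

Required rate k = F/δ = 14.6/8.31 = 1.7569 N/mm
d = (8D³N_a·k / G)^(1/4) = (8·107.0³·13·1.7569 / (40.9×10³))^0.25
  = (5472.8)^0.25 = 8.6011 mm

8.60 mm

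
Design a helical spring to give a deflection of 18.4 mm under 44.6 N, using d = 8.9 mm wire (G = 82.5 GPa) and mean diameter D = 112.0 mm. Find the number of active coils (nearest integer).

19

Required rate k = F/δ = 44.6/18.4 = 2.4239 N/mm
N_a = Gd⁴/(8D³k) = (82.5×10³ × 8.9⁴)/(8 × 112.0³ × 2.4239)
    = 5.17623e+08 / 2.72434e+07 = 19 → 19 coils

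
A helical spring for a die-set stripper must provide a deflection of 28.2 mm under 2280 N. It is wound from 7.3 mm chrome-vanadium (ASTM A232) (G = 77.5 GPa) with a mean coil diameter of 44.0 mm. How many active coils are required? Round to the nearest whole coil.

Required rate k = F/δ = 2280/28.2 = 80.851 N/mm
N_a = Gd⁴/(8D³k) = (77.5×10³ × 7.3⁴)/(8 × 44.0³ × 80.851)
    = 2.20086e+08 / 5.50977e+07 = 3.994 → 4 coils

4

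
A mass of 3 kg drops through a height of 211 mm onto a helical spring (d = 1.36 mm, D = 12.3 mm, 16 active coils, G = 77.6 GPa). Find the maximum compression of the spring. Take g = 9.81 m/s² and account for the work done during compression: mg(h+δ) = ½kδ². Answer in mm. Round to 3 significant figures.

135 mm

k = Gd⁴/(8D³N_a) = (77.6×10³)(1.36⁴)/(8·12.3³·16) = 1.1145 N/mm
W = mg = 3 × 9.81 = 29.43 N
½kδ² − Wδ − Wh = 0 → δ = (W + √(W² + 2kWh))/k
δ = (29.43 + √(866.12 + 13841.9))/1.1145 = (29.43 + 121.28)/1.1145 = 135.22 mm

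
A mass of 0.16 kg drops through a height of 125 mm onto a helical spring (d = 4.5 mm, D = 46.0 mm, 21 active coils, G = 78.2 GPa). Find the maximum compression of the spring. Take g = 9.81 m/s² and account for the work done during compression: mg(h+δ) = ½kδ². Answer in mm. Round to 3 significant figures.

k = Gd⁴/(8D³N_a) = (78.2×10³)(4.5⁴)/(8·46.0³·21) = 1.961 N/mm
W = mg = 0.16 × 9.81 = 1.5696 N
½kδ² − Wδ − Wh = 0 → δ = (W + √(W² + 2kWh))/k
δ = (1.5696 + √(2.4636 + 769.49))/1.961 = (1.5696 + 27.784)/1.961 = 14.969 mm

15.0 mm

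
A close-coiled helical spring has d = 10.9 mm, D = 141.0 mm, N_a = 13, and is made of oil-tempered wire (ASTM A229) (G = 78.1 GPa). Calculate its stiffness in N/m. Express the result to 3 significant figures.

k = Gd⁴/(8D³N_a) = (78.1×10³ × 10.9⁴) / (8 × 141.0³ × 13)
  = 1.10245e+09 / 2.91535e+08 = 3.7815 N/mm = 3781.5 N/m

3780 N/m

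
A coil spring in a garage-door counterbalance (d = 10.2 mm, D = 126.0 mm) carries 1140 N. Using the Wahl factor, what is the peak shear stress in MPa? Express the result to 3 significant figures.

Spring index C = D/d = 126.0/10.2 = 12.3529
K_W = (4C−1)/(4C−4) + 0.615/C = 48.412/45.412 + 0.0498 = 1.1158
τ₀ = 8FD/(πd³) = 8·1140·126.0/(π·10.2³) = 1.14912e+06/3333.9 = 344.68 MPa
τ_max = K·τ₀ = 1.1158 × 344.68 = 384.61 MPa

385 MPa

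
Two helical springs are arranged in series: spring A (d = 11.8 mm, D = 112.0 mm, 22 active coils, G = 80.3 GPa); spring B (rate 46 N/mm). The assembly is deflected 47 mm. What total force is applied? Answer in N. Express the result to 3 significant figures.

260 N

k_A = Gd⁴/(8D³N_a) = (80.3×10³)(11.8⁴)/(8·112.0³·22) = 6.2962 N/mm
Series: 1/k_eq = 1/6.2962 + 1/46 = 0.18057; k_eq = 5.5382 N/mm
F = k_eq·δ = 5.5382·47 = 260.29 N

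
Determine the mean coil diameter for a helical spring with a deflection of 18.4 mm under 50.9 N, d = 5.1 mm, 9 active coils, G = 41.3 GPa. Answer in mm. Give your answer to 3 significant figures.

Required rate k = F/δ = 50.9/18.4 = 2.7663 N/mm
D = (Gd⁴/(8N_a·k))^(1/3) = (41.3×10³·5.1⁴/(8·9·2.7663))^(1/3)
  = (140281)^(1/3) = 51.9596 mm

52.0 mm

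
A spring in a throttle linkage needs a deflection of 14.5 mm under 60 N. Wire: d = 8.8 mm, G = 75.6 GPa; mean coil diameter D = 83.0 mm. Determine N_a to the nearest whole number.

24

Required rate k = F/δ = 60/14.5 = 4.1379 N/mm
N_a = Gd⁴/(8D³k) = (75.6×10³ × 8.8⁴)/(8 × 83.0³ × 4.1379)
    = 4.5337e+08 / 1.89281e+07 = 23.95 → 24 coils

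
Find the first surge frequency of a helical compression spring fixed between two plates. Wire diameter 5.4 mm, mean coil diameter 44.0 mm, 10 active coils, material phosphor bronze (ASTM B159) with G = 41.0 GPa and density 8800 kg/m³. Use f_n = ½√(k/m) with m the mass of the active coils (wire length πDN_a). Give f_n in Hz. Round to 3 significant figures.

67.8 Hz

k = Gd⁴/(8D³N_a) = (41.0×10³)(5.4⁴)/(8·44.0³·10) = 5.1158 N/mm = 5115.8 N/m
Wire length L = πDN_a = π·44.0·10 = 1382.3 mm
m = ρ·(πd²/4)·L = 8800 × 22.902×10⁻⁶ m² × 1.3823 m = 0.27859 kg
f_n = ½√(k/m) = 0.5·√(5115.8/0.27859) = 0.5·√(18363) = 67.755 Hz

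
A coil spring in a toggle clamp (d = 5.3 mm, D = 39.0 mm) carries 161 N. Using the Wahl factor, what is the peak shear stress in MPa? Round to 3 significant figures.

129 MPa

Spring index C = D/d = 39.0/5.3 = 7.3585
K_W = (4C−1)/(4C−4) + 0.615/C = 28.434/25.434 + 0.0836 = 1.2015
τ₀ = 8FD/(πd³) = 8·161·39.0/(π·5.3³) = 50232/467.71 = 107.4 MPa
τ_max = K·τ₀ = 1.2015 × 107.4 = 129.04 MPa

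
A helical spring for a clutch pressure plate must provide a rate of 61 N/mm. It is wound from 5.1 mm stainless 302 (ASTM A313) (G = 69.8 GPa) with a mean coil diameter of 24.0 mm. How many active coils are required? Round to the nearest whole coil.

7

N_a = Gd⁴/(8D³k) = (69.8×10³ × 5.1⁴)/(8 × 24.0³ × 61)
    = 4.72211e+07 / 6.74611e+06 = 7 → 7 coils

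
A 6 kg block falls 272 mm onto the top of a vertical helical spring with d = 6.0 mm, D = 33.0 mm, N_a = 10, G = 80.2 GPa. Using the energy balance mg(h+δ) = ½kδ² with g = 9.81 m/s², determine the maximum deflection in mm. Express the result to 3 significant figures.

k = Gd⁴/(8D³N_a) = (80.2×10³)(6.0⁴)/(8·33.0³·10) = 36.153 N/mm
W = mg = 6 × 9.81 = 58.86 N
½kδ² − Wδ − Wh = 0 → δ = (W + √(W² + 2kWh))/k
δ = (58.86 + √(3464.5 + 1.15762e+06))/36.153 = (58.86 + 1077.5)/36.153 = 31.433 mm

31.4 mm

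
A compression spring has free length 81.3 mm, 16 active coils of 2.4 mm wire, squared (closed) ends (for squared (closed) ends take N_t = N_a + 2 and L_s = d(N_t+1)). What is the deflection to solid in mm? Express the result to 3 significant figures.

35.7 mm

N_t = 18; L_s = 2.4·19 = 45.6 mm
δ_solid = L₀ − L_s = 81.3 − 45.6 = 35.7 mm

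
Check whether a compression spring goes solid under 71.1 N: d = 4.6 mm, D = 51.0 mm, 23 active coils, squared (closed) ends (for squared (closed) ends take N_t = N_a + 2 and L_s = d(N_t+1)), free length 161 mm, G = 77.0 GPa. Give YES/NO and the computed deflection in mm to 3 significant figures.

k = Gd⁴/(8D³N_a) = (77.0×10³)(4.6⁴)/(8·51.0³·23) = 1.4125 N/mm
N_t = 25; L_s = 4.6·26 = 119.6 mm; δ_solid = L₀ − L_s = 161 − 119.6 = 41.4 mm
δ = F/k = 71.1/1.4125 = 50.336 mm
δ ≥ δ_solid → spring goes solid

YES, δ = 50.3 mm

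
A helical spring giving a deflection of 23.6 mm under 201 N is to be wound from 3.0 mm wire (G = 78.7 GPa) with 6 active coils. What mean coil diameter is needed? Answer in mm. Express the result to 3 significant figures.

25.0 mm

Required rate k = F/δ = 201/23.6 = 8.5169 N/mm
D = (Gd⁴/(8N_a·k))^(1/3) = (78.7×10³·3.0⁴/(8·6·8.5169))^(1/3)
  = (15593.2)^(1/3) = 24.9830 mm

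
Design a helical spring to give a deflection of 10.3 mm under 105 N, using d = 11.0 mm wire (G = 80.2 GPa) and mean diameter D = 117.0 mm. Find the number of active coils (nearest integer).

Required rate k = F/δ = 105/10.3 = 10.194 N/mm
N_a = Gd⁴/(8D³k) = (80.2×10³ × 11.0⁴)/(8 × 117.0³ × 10.194)
    = 1.17421e+09 / 1.30617e+08 = 8.99 → 9 coils

9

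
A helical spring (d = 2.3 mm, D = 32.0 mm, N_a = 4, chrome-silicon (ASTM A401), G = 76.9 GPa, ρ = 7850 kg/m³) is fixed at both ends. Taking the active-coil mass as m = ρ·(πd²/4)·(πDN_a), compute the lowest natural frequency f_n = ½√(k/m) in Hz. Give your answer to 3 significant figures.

198 Hz

k = Gd⁴/(8D³N_a) = (76.9×10³)(2.3⁴)/(8·32.0³·4) = 2.0523 N/mm = 2052.3 N/m
Wire length L = πDN_a = π·32.0·4 = 402.12 mm
m = ρ·(πd²/4)·L = 7850 × 4.1548×10⁻⁶ m² × 0.40212 m = 0.013115 kg
f_n = ½√(k/m) = 0.5·√(2052.3/0.013115) = 0.5·√(1.5648e+05) = 197.79 Hz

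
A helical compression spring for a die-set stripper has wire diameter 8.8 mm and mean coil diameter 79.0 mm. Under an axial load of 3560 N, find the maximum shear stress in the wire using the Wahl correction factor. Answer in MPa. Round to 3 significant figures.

Spring index C = D/d = 79.0/8.8 = 8.9773
K_W = (4C−1)/(4C−4) + 0.615/C = 34.909/31.909 + 0.0685 = 1.1625
τ₀ = 8FD/(πd³) = 8·3560·79.0/(π·8.8³) = 2.24992e+06/2140.9 = 1050.9 MPa
τ_max = K·τ₀ = 1.1625 × 1050.9 = 1221.7 MPa

1220 MPa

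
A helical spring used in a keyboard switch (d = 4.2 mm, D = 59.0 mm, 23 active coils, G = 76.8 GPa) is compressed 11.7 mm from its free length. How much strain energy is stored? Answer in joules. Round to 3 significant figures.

k = Gd⁴/(8D³N_a) = (76.8×10³)(4.2⁴)/(8·59.0³·23) = 0.63239 N/mm
U = ½kδ² = 0.5 × 0.63239 × 11.7² = 43.284 N·mm = 0.043284 J

0.0433 J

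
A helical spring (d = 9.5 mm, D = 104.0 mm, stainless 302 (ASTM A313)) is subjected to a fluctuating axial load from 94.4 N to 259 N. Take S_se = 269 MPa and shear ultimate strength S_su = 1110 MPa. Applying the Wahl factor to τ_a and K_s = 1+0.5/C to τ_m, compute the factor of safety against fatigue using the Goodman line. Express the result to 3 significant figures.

C = D/d = 104.0/9.5 = 10.9474; K_W = (4C−1)/(4C−4)+0.615/C = 1.1316; K_s = 1+0.5/C = 1.0457
F_a = (F_max−F_min)/2 = 82.3 N; F_m = (F_max+F_min)/2 = 176.7 N
τ_a = K_W·8F_aD/(πd³) = 1.1316 × 25.422 = 28.766 MPa
τ_m = K_s·8F_mD/(πd³) = 1.0457 × 54.581 = 57.074 MPa
Goodman: 1/n_f = τ_a/S_se + τ_m/S_su = 28.766/269 + 57.074/1110 = 0.10694 + 0.05142 = 0.15836
n_f = 1/0.15836 = 6.315

6.31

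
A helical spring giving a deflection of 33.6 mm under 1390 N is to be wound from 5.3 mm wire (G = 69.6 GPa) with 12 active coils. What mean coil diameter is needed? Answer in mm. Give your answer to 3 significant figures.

24.0 mm

Required rate k = F/δ = 1390/33.6 = 41.369 N/mm
D = (Gd⁴/(8N_a·k))^(1/3) = (69.6×10³·5.3⁴/(8·12·41.369))^(1/3)
  = (13828.2)^(1/3) = 24.0024 mm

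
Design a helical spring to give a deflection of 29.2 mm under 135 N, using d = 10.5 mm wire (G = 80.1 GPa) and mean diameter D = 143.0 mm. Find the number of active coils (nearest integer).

Required rate k = F/δ = 135/29.2 = 4.6233 N/mm
N_a = Gd⁴/(8D³k) = (80.1×10³ × 10.5⁴)/(8 × 143.0³ × 4.6233)
    = 9.73621e+08 / 1.08156e+08 = 9.002 → 9 coils

9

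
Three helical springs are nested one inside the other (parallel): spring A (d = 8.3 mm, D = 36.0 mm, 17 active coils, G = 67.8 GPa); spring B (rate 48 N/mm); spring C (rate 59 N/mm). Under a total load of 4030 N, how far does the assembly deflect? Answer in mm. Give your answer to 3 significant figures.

25.6 mm

k_A = Gd⁴/(8D³N_a) = (67.8×10³)(8.3⁴)/(8·36.0³·17) = 50.71 N/mm
Parallel: k_eq = 50.71 + 48 + 59 = 157.71 N/mm
δ = F/k_eq = 4030/157.71 = 25.553 mm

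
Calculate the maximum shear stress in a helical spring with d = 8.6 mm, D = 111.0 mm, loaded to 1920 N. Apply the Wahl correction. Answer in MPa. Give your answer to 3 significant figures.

948 MPa

Spring index C = D/d = 111.0/8.6 = 12.9070
K_W = (4C−1)/(4C−4) + 0.615/C = 50.628/47.628 + 0.0476 = 1.1106
τ₀ = 8FD/(πd³) = 8·1920·111.0/(π·8.6³) = 1.70496e+06/1998.2 = 853.24 MPa
τ_max = K·τ₀ = 1.1106 × 853.24 = 947.63 MPa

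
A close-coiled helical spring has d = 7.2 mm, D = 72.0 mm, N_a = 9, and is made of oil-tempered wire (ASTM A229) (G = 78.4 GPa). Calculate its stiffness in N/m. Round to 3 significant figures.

k = Gd⁴/(8D³N_a) = (78.4×10³ × 7.2⁴) / (8 × 72.0³ × 9)
  = 2.10691e+08 / 2.68739e+07 = 7.84 N/mm = 7840 N/m

7840 N/m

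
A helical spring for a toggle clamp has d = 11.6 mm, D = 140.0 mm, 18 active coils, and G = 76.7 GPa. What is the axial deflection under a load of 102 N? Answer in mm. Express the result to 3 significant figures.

29.0 mm

k = Gd⁴/(8D³N_a) = (76.7×10³)(11.6⁴)/(8·140.0³·18) = 3.5146 N/mm
δ = F/k = 102 / 3.5146 = 29.021 mm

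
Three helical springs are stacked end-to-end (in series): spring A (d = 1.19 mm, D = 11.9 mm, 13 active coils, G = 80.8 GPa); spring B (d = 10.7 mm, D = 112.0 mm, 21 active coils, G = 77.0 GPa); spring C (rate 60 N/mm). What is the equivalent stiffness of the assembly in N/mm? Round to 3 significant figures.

0.751 N/mm

k_A = Gd⁴/(8D³N_a) = (80.8×10³)(1.19⁴)/(8·11.9³·13) = 0.92454 N/mm
k_B = Gd⁴/(8D³N_a) = (77.0×10³)(10.7⁴)/(8·112.0³·21) = 4.2762 N/mm
Series: 1/k_eq = 1/0.92454 + 1/4.2762 + 1/60 = 1.3321; k_eq = 0.75067 N/mm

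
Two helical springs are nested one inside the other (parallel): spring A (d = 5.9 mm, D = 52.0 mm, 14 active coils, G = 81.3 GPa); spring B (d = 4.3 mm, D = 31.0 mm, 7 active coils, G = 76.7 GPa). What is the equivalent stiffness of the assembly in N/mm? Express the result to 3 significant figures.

22.0 N/mm

k_A = Gd⁴/(8D³N_a) = (81.3×10³)(5.9⁴)/(8·52.0³·14) = 6.2556 N/mm
k_B = Gd⁴/(8D³N_a) = (76.7×10³)(4.3⁴)/(8·31.0³·7) = 15.718 N/mm
Parallel: k_eq = 6.2556 + 15.718 = 21.974 N/mm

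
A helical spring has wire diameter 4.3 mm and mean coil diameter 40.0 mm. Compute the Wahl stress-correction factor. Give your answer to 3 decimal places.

1.156

C = D/d = 40.0/4.3 = 9.3023
K_W = (4C−1)/(4C−4) + 0.615/C = 36.209/33.209 + 0.0661 = 1.1564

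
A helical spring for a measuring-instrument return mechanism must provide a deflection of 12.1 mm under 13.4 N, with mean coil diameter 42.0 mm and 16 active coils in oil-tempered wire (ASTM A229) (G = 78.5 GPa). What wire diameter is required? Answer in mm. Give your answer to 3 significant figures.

Required rate k = F/δ = 13.4/12.1 = 1.1074 N/mm
d = (8D³N_a·k / G)^(1/4) = (8·42.0³·16·1.1074 / (78.5×10³))^0.25
  = (133.79)^0.25 = 3.4010 mm

3.40 mm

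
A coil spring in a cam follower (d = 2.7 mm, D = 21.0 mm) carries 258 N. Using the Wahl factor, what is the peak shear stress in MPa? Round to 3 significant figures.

Spring index C = D/d = 21.0/2.7 = 7.7778
K_W = (4C−1)/(4C−4) + 0.615/C = 30.111/27.111 + 0.0791 = 1.1897
τ₀ = 8FD/(πd³) = 8·258·21.0/(π·2.7³) = 43344/61.836 = 700.95 MPa
τ_max = K·τ₀ = 1.1897 × 700.95 = 833.94 MPa

834 MPa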